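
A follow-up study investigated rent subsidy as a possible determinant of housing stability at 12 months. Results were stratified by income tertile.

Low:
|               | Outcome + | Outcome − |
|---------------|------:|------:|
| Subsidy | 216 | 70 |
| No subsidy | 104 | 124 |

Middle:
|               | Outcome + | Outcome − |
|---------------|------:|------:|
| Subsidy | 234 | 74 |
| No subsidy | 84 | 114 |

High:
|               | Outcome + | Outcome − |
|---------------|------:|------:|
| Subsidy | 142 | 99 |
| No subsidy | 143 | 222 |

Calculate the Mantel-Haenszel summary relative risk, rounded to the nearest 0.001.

RR_MH = Σ(aᵢ·n₀ᵢ/nᵢ) / Σ(cᵢ·n₁ᵢ/nᵢ), with n₁ᵢ = aᵢ+bᵢ (exposed), n₀ᵢ = cᵢ+dᵢ (unexposed), nᵢ = n₁ᵢ+n₀ᵢ.
Stratum 1 (Low): n₁ = 286, n₀ = 228, n = 514; a·n₀/n = 216·228/514 = 95.8132; c·n₁/n = 104·286/514 = 57.8677
Stratum 2 (Middle): n₁ = 308, n₀ = 198, n = 506; a·n₀/n = 234·198/506 = 91.5652; c·n₁/n = 84·308/506 = 51.1304
Stratum 3 (High): n₁ = 241, n₀ = 365, n = 606; a·n₀/n = 142·365/606 = 85.5281; c·n₁/n = 143·241/606 = 56.8696
RR_MH = (95.8132 + 91.5652 + 85.5281) / (57.8677 + 51.1304 + 56.8696) = 272.9065 / 165.8678 = 1.64533

1.645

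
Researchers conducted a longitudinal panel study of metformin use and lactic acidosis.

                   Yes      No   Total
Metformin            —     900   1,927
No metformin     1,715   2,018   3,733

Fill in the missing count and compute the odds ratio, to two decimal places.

1.34

The missing cell is in the exposed row: 1927 − 900 = 1027.
So a = 1027, b = 900, c = 1715, d = 2018.
OR = (a·d)/(b·c) = (1027 × 2018) / (900 × 1715) = 2072486 / 1543500 = 1.34272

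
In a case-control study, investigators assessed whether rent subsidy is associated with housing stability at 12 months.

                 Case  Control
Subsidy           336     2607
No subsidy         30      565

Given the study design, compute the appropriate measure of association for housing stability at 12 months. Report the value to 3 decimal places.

2.427

Cells: a = 336, b = 2607, c = 30, d = 565.
This is a case-control study: participants were sampled on outcome status, so risks in the source population cannot be estimated directly — relative risk is not valid here. The odds ratio is the appropriate measure.
OR = (a·d)/(b·c) = (336 × 565) / (2607 × 30) = 189840 / 78210 = 2.42731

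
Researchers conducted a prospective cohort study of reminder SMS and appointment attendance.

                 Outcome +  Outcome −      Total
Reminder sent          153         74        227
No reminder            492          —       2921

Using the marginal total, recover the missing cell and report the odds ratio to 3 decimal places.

10.208

The missing cell is in the unexposed row: 2921 − 492 = 2429.
So a = 153, b = 74, c = 492, d = 2429.
OR = (a·d)/(b·c) = (153 × 2429) / (74 × 492) = 371637 / 36408 = 10.20756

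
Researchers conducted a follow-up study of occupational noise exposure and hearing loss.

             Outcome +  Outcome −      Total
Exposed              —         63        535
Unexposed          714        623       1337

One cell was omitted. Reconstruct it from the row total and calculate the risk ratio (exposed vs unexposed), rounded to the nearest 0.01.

The missing cell is in the exposed row: 535 − 63 = 472.
So a = 472, b = 63, c = 714, d = 623.
RR = [a/(a+b)] / [c/(c+d)] = (472/535) / (714/1337) = 0.88224/0.53403 = 1.65204

1.65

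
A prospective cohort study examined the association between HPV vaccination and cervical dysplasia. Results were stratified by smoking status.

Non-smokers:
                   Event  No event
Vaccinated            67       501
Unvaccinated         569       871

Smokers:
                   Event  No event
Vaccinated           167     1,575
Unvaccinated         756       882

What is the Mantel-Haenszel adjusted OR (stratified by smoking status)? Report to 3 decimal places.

OR_MH = Σ(aᵢdᵢ/nᵢ) / Σ(bᵢcᵢ/nᵢ), where nᵢ is the stratum total.
Stratum 1 (Non-smokers): n = 2008; a·d/n = 67·871/2008 = 29.0623; b·c/n = 501·569/2008 = 141.9666
Stratum 2 (Smokers): n = 3380; a·d/n = 167·882/3380 = 43.5781; b·c/n = 1575·756/3380 = 352.2781
OR_MH = (29.0623 + 43.5781) / (141.9666 + 352.2781) = 72.6404 / 494.2447 = 0.14697

0.147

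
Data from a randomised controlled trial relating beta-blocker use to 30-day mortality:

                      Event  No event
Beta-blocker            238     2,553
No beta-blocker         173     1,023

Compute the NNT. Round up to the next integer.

Risk in treated group = 238/2791 = 0.08527; risk in control = 173/1196 = 0.14465.
Absolute risk reduction = 0.14465 − 0.08527 = 0.05937
NNT = 1 / ARR = 1 / 0.05937 = 16.842 → round up → 17

17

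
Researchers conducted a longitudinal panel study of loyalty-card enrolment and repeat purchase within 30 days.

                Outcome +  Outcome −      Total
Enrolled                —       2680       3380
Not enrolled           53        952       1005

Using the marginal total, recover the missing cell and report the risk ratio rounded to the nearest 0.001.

3.927

The missing cell is in the exposed row: 3380 − 2680 = 700.
So a = 700, b = 2680, c = 53, d = 952.
RR = [a/(a+b)] / [c/(c+d)] = (700/3380) / (53/1005) = 0.20710/0.05274 = 3.92710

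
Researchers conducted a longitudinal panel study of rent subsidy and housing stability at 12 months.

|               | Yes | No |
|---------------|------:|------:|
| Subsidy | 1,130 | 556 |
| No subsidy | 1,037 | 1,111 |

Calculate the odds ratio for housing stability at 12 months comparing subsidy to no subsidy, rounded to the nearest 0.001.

2.177

Cells: a = 1130, b = 556, c = 1037, d = 1111.
OR = (a·d)/(b·c) = (1130 × 1111) / (556 × 1037) = 1255430 / 576572 = 2.17740
The odds of housing stability at 12 months are about 2.18 times as high in the subsidy group.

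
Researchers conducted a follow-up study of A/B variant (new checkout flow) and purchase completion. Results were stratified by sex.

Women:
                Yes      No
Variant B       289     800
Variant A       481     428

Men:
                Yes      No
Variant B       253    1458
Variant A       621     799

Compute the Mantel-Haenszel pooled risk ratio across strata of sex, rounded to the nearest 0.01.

0.41

RR_MH = Σ(aᵢ·n₀ᵢ/nᵢ) / Σ(cᵢ·n₁ᵢ/nᵢ), with n₁ᵢ = aᵢ+bᵢ (exposed), n₀ᵢ = cᵢ+dᵢ (unexposed), nᵢ = n₁ᵢ+n₀ᵢ.
Stratum 1 (Women): n₁ = 1089, n₀ = 909, n = 1998; a·n₀/n = 289·909/1998 = 131.4820; c·n₁/n = 481·1089/1998 = 262.1667
Stratum 2 (Men): n₁ = 1711, n₀ = 1420, n = 3131; a·n₀/n = 253·1420/3131 = 114.7429; c·n₁/n = 621·1711/3131 = 339.3584
RR_MH = (131.4820 + 114.7429) / (262.1667 + 339.3584) = 246.2249 / 601.5250 = 0.40933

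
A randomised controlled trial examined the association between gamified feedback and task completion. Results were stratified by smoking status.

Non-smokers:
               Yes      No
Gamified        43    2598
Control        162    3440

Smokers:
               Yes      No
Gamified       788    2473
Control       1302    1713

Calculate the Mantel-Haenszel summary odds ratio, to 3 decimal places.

OR_MH = Σ(aᵢdᵢ/nᵢ) / Σ(bᵢcᵢ/nᵢ), where nᵢ is the stratum total.
Stratum 1 (Non-smokers): n = 6243; a·d/n = 43·3440/6243 = 23.6937; b·c/n = 2598·162/6243 = 67.4157
Stratum 2 (Smokers): n = 6276; a·d/n = 788·1713/6276 = 215.0803; b·c/n = 2473·1302/6276 = 513.0411
OR_MH = (23.6937 + 215.0803) / (67.4157 + 513.0411) = 238.7740 / 580.4568 = 0.41136

0.411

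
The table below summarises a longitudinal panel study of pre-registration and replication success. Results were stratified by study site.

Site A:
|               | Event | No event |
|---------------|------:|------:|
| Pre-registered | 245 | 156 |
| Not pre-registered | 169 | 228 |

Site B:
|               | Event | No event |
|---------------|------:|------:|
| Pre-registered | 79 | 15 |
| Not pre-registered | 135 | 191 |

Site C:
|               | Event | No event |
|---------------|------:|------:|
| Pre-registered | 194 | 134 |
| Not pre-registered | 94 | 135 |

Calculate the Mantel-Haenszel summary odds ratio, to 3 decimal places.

2.529

OR_MH = Σ(aᵢdᵢ/nᵢ) / Σ(bᵢcᵢ/nᵢ), where nᵢ is the stratum total.
Stratum 1 (Site A): n = 798; a·d/n = 245·228/798 = 70.0000; b·c/n = 156·169/798 = 33.0376
Stratum 2 (Site B): n = 420; a·d/n = 79·191/420 = 35.9262; b·c/n = 15·135/420 = 4.8214
Stratum 3 (Site C): n = 557; a·d/n = 194·135/557 = 47.0197; b·c/n = 134·94/557 = 22.6140
OR_MH = (70.0000 + 35.9262 + 47.0197) / (33.0376 + 4.8214 + 22.6140) = 152.9459 / 60.4730 = 2.52916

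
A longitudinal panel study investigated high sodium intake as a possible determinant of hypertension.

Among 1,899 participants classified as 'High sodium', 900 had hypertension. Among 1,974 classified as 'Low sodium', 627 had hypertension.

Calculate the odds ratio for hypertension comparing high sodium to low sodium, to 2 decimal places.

From the description: a = 900, b = 999, c = 627, d = 1347.
OR = (a·d)/(b·c) = (900 × 1347) / (999 × 627) = 1212300 / 626373 = 1.93543
The odds of hypertension are about 1.94 times as high in the high sodium group.

1.94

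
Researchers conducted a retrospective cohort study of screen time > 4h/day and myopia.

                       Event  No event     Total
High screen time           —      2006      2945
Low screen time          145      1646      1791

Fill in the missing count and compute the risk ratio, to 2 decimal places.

The missing cell is in the exposed row: 2945 − 2006 = 939.
So a = 939, b = 2006, c = 145, d = 1646.
RR = [a/(a+b)] / [c/(c+d)] = (939/2945) / (145/1791) = 0.31885/0.08096 = 3.93829

3.94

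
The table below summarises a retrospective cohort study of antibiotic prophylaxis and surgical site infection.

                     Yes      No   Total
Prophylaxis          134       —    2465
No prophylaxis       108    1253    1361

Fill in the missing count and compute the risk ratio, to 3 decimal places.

The missing cell is in the exposed row: 2465 − 134 = 2331.
So a = 134, b = 2331, c = 108, d = 1253.
RR = [a/(a+b)] / [c/(c+d)] = (134/2465) / (108/1361) = 0.05436/0.07935 = 0.68505

0.685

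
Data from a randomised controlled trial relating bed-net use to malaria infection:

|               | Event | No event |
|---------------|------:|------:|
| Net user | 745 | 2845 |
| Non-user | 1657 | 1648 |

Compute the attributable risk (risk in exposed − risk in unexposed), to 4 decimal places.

Cells: a = 745, b = 2845, c = 1657, d = 1648.
Risk in exposed = 745/3590 = 0.207521; risk in unexposed = 1657/3305 = 0.501362.
Risk difference = 0.207521 − 0.501362 = -0.293841

-0.2938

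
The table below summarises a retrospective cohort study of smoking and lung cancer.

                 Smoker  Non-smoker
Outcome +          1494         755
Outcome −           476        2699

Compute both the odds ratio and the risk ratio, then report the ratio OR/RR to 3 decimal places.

Reading the table with exposure as columns: a = 1494 (Smoker, case), b = 476 (Smoker, non-case), c = 755 (Non-smoker, case), d = 2699.
OR = (1494·2699)/(476·755) = 4032306/359380 = 11.22017
Risk in exposed = 1494/1970 = 0.75838; risk in unexposed = 755/3454 = 0.21859; RR = 3.46944
OR/RR = 11.22017 / 3.46944 = 3.23400
The outcome is not rare, so the OR lies further from 1 than the RR.

3.234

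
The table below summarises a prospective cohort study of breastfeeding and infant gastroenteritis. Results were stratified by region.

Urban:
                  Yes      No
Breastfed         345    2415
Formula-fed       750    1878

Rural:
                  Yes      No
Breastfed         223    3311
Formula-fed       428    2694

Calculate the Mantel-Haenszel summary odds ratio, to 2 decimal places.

OR_MH = Σ(aᵢdᵢ/nᵢ) / Σ(bᵢcᵢ/nᵢ), where nᵢ is the stratum total.
Stratum 1 (Urban): n = 5388; a·d/n = 345·1878/5388 = 120.2506; b·c/n = 2415·750/5388 = 336.1637
Stratum 2 (Rural): n = 6656; a·d/n = 223·2694/6656 = 90.2587; b·c/n = 3311·428/6656 = 212.9069
OR_MH = (120.2506 + 90.2587) / (336.1637 + 212.9069) = 210.5093 / 549.0705 = 0.38339

0.38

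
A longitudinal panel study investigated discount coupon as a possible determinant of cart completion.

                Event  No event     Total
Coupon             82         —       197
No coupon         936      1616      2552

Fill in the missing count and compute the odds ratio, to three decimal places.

The missing cell is in the exposed row: 197 − 82 = 115.
So a = 82, b = 115, c = 936, d = 1616.
OR = (a·d)/(b·c) = (82 × 1616) / (115 × 936) = 132512 / 107640 = 1.23107

1.231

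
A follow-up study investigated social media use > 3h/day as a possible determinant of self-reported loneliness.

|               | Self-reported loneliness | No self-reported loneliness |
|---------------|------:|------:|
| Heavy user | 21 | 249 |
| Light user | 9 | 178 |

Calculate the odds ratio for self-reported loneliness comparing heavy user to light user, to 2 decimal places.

Cells: a = 21, b = 249, c = 9, d = 178.
OR = (a·d)/(b·c) = (21 × 178) / (249 × 9) = 3738 / 2241 = 1.66801
The odds of self-reported loneliness are about 1.67 times as high in the heavy user group.

1.67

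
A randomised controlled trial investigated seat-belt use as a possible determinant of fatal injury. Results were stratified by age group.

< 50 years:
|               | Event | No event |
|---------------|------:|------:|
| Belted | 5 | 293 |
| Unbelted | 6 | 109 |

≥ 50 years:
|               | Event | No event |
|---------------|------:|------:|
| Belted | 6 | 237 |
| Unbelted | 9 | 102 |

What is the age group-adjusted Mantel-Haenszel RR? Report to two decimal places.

0.31

RR_MH = Σ(aᵢ·n₀ᵢ/nᵢ) / Σ(cᵢ·n₁ᵢ/nᵢ), with n₁ᵢ = aᵢ+bᵢ (exposed), n₀ᵢ = cᵢ+dᵢ (unexposed), nᵢ = n₁ᵢ+n₀ᵢ.
Stratum 1 (< 50 years): n₁ = 298, n₀ = 115, n = 413; a·n₀/n = 5·115/413 = 1.3923; c·n₁/n = 6·298/413 = 4.3293
Stratum 2 (≥ 50 years): n₁ = 243, n₀ = 111, n = 354; a·n₀/n = 6·111/354 = 1.8814; c·n₁/n = 9·243/354 = 6.1780
RR_MH = (1.3923 + 1.8814) / (4.3293 + 6.1780) = 3.2736 / 10.5073 = 0.31156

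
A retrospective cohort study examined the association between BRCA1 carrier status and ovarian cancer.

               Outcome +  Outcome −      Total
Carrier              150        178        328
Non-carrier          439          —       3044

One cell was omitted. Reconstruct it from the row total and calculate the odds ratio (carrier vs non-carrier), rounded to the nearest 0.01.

5.00

The missing cell is in the unexposed row: 3044 − 439 = 2605.
So a = 150, b = 178, c = 439, d = 2605.
OR = (a·d)/(b·c) = (150 × 2605) / (178 × 439) = 390750 / 78142 = 5.00051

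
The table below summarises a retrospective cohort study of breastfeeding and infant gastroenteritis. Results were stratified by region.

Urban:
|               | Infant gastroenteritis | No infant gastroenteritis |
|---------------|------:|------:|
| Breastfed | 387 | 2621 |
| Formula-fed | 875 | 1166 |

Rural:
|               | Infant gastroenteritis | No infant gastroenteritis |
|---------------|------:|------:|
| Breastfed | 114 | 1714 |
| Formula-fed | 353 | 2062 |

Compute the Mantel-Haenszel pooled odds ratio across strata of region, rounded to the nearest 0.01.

OR_MH = Σ(aᵢdᵢ/nᵢ) / Σ(bᵢcᵢ/nᵢ), where nᵢ is the stratum total.
Stratum 1 (Urban): n = 5049; a·d/n = 387·1166/5049 = 89.3725; b·c/n = 2621·875/5049 = 454.2236
Stratum 2 (Rural): n = 4243; a·d/n = 114·2062/4243 = 55.4014; b·c/n = 1714·353/4243 = 142.5977
OR_MH = (89.3725 + 55.4014) / (454.2236 + 142.5977) = 144.7739 / 596.8213 = 0.24257

0.24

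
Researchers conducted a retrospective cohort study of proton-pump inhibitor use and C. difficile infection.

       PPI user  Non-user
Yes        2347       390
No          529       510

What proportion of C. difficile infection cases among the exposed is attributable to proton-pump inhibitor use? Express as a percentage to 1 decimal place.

46.9

Reading the table with exposure as columns: a = 2347 (PPI user, case), b = 529 (PPI user, non-case), c = 390 (Non-user, case), d = 510.
Risk in exposed = 2347/2876 = 0.81606; risk in unexposed = 390/900 = 0.43333.
RR = 0.81606/0.43333 = 1.88322
AR% = (RR − 1)/RR × 100 = (1.88322 − 1)/1.88322 × 100 = 46.8996%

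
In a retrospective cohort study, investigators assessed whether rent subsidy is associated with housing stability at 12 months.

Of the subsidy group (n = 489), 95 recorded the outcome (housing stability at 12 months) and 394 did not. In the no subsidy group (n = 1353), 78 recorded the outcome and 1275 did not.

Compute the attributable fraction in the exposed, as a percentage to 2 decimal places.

From the description: a = 95, b = 394, c = 78, d = 1275.
Risk in exposed = 95/489 = 0.19427; risk in unexposed = 78/1353 = 0.05765.
RR = 0.19427/0.05765 = 3.36991
AR% = (RR − 1)/RR × 100 = (3.36991 − 1)/3.36991 × 100 = 70.3256%

70.33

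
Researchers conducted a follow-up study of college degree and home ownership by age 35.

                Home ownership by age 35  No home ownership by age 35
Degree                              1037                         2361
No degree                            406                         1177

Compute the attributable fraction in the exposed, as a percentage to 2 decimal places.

Cells: a = 1037, b = 2361, c = 406, d = 1177.
Risk in exposed = 1037/3398 = 0.30518; risk in unexposed = 406/1583 = 0.25648.
RR = 0.30518/0.25648 = 1.18990
AR% = (RR − 1)/RR × 100 = (1.18990 − 1)/1.18990 × 100 = 15.9593%

15.96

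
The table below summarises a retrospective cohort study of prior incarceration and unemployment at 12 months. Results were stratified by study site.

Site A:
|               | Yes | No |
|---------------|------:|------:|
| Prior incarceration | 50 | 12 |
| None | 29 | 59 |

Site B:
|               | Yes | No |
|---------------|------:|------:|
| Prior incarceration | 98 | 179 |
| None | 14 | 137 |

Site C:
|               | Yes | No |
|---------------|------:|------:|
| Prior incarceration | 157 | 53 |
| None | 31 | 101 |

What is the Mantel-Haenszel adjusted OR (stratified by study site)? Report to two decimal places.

OR_MH = Σ(aᵢdᵢ/nᵢ) / Σ(bᵢcᵢ/nᵢ), where nᵢ is the stratum total.
Stratum 1 (Site A): n = 150; a·d/n = 50·59/150 = 19.6667; b·c/n = 12·29/150 = 2.3200
Stratum 2 (Site B): n = 428; a·d/n = 98·137/428 = 31.3692; b·c/n = 179·14/428 = 5.8551
Stratum 3 (Site C): n = 342; a·d/n = 157·101/342 = 46.3655; b·c/n = 53·31/342 = 4.8041
OR_MH = (19.6667 + 31.3692 + 46.3655) / (2.3200 + 5.8551 + 4.8041) = 97.4013 / 12.9792 = 7.50440

7.50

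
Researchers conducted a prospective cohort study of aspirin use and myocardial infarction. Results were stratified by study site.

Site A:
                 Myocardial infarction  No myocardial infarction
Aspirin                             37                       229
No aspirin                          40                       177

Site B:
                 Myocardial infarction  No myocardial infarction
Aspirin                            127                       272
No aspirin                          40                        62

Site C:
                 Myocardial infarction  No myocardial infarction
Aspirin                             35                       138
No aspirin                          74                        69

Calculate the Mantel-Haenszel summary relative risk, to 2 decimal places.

RR_MH = Σ(aᵢ·n₀ᵢ/nᵢ) / Σ(cᵢ·n₁ᵢ/nᵢ), with n₁ᵢ = aᵢ+bᵢ (exposed), n₀ᵢ = cᵢ+dᵢ (unexposed), nᵢ = n₁ᵢ+n₀ᵢ.
Stratum 1 (Site A): n₁ = 266, n₀ = 217, n = 483; a·n₀/n = 37·217/483 = 16.6232; c·n₁/n = 40·266/483 = 22.0290
Stratum 2 (Site B): n₁ = 399, n₀ = 102, n = 501; a·n₀/n = 127·102/501 = 25.8563; c·n₁/n = 40·399/501 = 31.8563
Stratum 3 (Site C): n₁ = 173, n₀ = 143, n = 316; a·n₀/n = 35·143/316 = 15.8386; c·n₁/n = 74·173/316 = 40.5127
RR_MH = (16.6232 + 25.8563 + 15.8386) / (22.0290 + 31.8563 + 40.5127) = 58.3181 / 94.3979 = 0.61779

0.62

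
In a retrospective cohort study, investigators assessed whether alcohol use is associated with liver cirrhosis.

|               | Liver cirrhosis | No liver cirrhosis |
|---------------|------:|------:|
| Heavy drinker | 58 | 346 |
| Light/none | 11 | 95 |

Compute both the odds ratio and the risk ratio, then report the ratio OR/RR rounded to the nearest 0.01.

1.05

Cells: a = 58, b = 346, c = 11, d = 95.
OR = (58·95)/(346·11) = 5510/3806 = 1.44771
Risk in exposed = 58/404 = 0.14356; risk in unexposed = 11/106 = 0.10377; RR = 1.38344
OR/RR = 1.44771 / 1.38344 = 1.04646
The outcome is not rare, so the OR lies further from 1 than the RR.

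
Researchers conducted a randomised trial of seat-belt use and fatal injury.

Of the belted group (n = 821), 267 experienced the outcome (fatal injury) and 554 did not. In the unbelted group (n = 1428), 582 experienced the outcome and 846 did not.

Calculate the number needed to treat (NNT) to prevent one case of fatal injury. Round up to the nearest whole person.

Risk in treated group = 267/821 = 0.32521; risk in control = 582/1428 = 0.40756.
Absolute risk reduction = 0.40756 − 0.32521 = 0.08235
NNT = 1 / ARR = 1 / 0.08235 = 12.143 → round up → 13

13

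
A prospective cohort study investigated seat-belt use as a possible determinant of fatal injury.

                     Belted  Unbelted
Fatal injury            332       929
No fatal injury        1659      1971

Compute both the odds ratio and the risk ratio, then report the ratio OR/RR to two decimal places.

Reading the table with exposure as columns: a = 332 (Belted, case), b = 1659 (Belted, non-case), c = 929 (Unbelted, case), d = 1971.
OR = (332·1971)/(1659·929) = 654372/1541211 = 0.42458
Risk in exposed = 332/1991 = 0.16675; risk in unexposed = 929/2900 = 0.32034; RR = 0.52053
OR/RR = 0.42458 / 0.52053 = 0.81567
The outcome is not rare, so the OR lies further from 1 than the RR.

0.82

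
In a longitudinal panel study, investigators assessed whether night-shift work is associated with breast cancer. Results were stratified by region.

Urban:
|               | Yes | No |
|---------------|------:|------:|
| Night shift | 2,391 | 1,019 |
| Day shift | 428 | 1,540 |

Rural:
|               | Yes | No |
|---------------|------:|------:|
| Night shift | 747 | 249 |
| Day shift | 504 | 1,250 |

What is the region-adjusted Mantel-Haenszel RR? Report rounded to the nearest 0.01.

2.98

RR_MH = Σ(aᵢ·n₀ᵢ/nᵢ) / Σ(cᵢ·n₁ᵢ/nᵢ), with n₁ᵢ = aᵢ+bᵢ (exposed), n₀ᵢ = cᵢ+dᵢ (unexposed), nᵢ = n₁ᵢ+n₀ᵢ.
Stratum 1 (Urban): n₁ = 3410, n₀ = 1968, n = 5378; a·n₀/n = 2391·1968/5378 = 874.9513; c·n₁/n = 428·3410/5378 = 271.3797
Stratum 2 (Rural): n₁ = 996, n₀ = 1754, n = 2750; a·n₀/n = 747·1754/2750 = 476.4502; c·n₁/n = 504·996/2750 = 182.5396
RR_MH = (874.9513 + 476.4502) / (271.3797 + 182.5396) = 1351.4015 / 453.9193 = 2.97718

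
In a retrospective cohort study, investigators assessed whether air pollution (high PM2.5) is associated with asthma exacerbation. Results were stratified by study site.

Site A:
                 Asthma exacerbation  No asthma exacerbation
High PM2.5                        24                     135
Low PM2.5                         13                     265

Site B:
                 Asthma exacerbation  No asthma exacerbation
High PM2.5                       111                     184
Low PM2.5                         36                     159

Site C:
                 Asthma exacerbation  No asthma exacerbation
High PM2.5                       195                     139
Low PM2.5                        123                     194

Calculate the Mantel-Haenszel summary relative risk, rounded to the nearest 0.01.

1.72

RR_MH = Σ(aᵢ·n₀ᵢ/nᵢ) / Σ(cᵢ·n₁ᵢ/nᵢ), with n₁ᵢ = aᵢ+bᵢ (exposed), n₀ᵢ = cᵢ+dᵢ (unexposed), nᵢ = n₁ᵢ+n₀ᵢ.
Stratum 1 (Site A): n₁ = 159, n₀ = 278, n = 437; a·n₀/n = 24·278/437 = 15.2677; c·n₁/n = 13·159/437 = 4.7300
Stratum 2 (Site B): n₁ = 295, n₀ = 195, n = 490; a·n₀/n = 111·195/490 = 44.1735; c·n₁/n = 36·295/490 = 21.6735
Stratum 3 (Site C): n₁ = 334, n₀ = 317, n = 651; a·n₀/n = 195·317/651 = 94.9539; c·n₁/n = 123·334/651 = 63.1060
RR_MH = (15.2677 + 44.1735 + 94.9539) / (4.7300 + 21.6735 + 63.1060) = 154.3951 / 89.5094 = 1.72490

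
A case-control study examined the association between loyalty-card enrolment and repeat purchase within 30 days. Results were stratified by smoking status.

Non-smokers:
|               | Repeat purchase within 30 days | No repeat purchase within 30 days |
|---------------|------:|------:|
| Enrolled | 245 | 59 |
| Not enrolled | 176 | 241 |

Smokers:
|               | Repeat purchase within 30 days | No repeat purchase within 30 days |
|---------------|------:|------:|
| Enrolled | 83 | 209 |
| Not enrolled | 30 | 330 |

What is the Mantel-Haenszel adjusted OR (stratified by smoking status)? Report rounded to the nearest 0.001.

OR_MH = Σ(aᵢdᵢ/nᵢ) / Σ(bᵢcᵢ/nᵢ), where nᵢ is the stratum total.
Stratum 1 (Non-smokers): n = 721; a·d/n = 245·241/721 = 81.8932; b·c/n = 59·176/721 = 14.4022
Stratum 2 (Smokers): n = 652; a·d/n = 83·330/652 = 42.0092; b·c/n = 209·30/652 = 9.6166
OR_MH = (81.8932 + 42.0092) / (14.4022 + 9.6166) = 123.9024 / 24.0188 = 5.15856

5.159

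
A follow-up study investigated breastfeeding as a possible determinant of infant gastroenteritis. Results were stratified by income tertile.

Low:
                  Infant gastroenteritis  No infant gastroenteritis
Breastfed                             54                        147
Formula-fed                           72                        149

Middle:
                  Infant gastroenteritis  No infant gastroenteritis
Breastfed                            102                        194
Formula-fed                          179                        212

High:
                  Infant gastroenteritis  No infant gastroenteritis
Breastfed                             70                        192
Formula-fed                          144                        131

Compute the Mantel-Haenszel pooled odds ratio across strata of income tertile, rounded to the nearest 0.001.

0.532

OR_MH = Σ(aᵢdᵢ/nᵢ) / Σ(bᵢcᵢ/nᵢ), where nᵢ is the stratum total.
Stratum 1 (Low): n = 422; a·d/n = 54·149/422 = 19.0664; b·c/n = 147·72/422 = 25.0806
Stratum 2 (Middle): n = 687; a·d/n = 102·212/687 = 31.4760; b·c/n = 194·179/687 = 50.5473
Stratum 3 (High): n = 537; a·d/n = 70·131/537 = 17.0764; b·c/n = 192·144/537 = 51.4860
OR_MH = (19.0664 + 31.4760 + 17.0764) / (25.0806 + 50.5473 + 51.4860) = 67.6187 / 127.1139 = 0.53195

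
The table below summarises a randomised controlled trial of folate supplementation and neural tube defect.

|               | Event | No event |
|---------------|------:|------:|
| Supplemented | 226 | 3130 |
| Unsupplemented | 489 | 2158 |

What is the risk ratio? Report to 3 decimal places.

0.365

Cells: a = 226, b = 3130, c = 489, d = 2158.
Risk in exposed = 226/3356 = 0.06734; risk in unexposed = 489/2647 = 0.18474.
RR = 0.06734 / 0.18474 = 0.36453
The risk is 64% lower among the exposed than among the unexposed.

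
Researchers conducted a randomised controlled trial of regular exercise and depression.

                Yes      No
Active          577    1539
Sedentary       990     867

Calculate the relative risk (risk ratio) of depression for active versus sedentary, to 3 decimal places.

0.511

Cells: a = 577, b = 1539, c = 990, d = 867.
Risk in exposed = 577/2116 = 0.27268; risk in unexposed = 990/1857 = 0.53312.
RR = 0.27268 / 0.53312 = 0.51149
The risk is 49% lower among the exposed than among the unexposed.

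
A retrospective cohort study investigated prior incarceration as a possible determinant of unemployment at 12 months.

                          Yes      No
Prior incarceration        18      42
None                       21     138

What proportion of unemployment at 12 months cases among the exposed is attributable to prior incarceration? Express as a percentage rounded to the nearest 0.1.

Cells: a = 18, b = 42, c = 21, d = 138.
Risk in exposed = 18/60 = 0.30000; risk in unexposed = 21/159 = 0.13208.
RR = 0.30000/0.13208 = 2.27143
AR% = (RR − 1)/RR × 100 = (2.27143 − 1)/2.27143 × 100 = 55.9748%

56.0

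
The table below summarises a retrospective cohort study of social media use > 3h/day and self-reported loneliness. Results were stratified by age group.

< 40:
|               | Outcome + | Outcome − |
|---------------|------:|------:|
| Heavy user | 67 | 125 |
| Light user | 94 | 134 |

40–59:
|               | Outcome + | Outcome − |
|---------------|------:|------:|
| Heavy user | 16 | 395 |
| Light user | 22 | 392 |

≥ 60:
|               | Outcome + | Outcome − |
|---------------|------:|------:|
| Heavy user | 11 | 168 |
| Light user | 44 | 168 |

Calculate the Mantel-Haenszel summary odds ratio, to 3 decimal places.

OR_MH = Σ(aᵢdᵢ/nᵢ) / Σ(bᵢcᵢ/nᵢ), where nᵢ is the stratum total.
Stratum 1 (< 40): n = 420; a·d/n = 67·134/420 = 21.3762; b·c/n = 125·94/420 = 27.9762
Stratum 2 (40–59): n = 825; a·d/n = 16·392/825 = 7.6024; b·c/n = 395·22/825 = 10.5333
Stratum 3 (≥ 60): n = 391; a·d/n = 11·168/391 = 4.7263; b·c/n = 168·44/391 = 18.9054
OR_MH = (21.3762 + 7.6024 + 4.7263) / (27.9762 + 10.5333 + 18.9054) = 33.7050 / 57.4149 = 0.58704

0.587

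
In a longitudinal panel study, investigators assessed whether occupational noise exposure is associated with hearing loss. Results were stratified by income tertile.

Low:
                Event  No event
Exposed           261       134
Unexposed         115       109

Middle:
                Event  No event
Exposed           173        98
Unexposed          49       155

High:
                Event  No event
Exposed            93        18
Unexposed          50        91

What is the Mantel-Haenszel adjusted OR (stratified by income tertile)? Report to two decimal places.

OR_MH = Σ(aᵢdᵢ/nᵢ) / Σ(bᵢcᵢ/nᵢ), where nᵢ is the stratum total.
Stratum 1 (Low): n = 619; a·d/n = 261·109/619 = 45.9596; b·c/n = 134·115/619 = 24.8950
Stratum 2 (Middle): n = 475; a·d/n = 173·155/475 = 56.4526; b·c/n = 98·49/475 = 10.1095
Stratum 3 (High): n = 252; a·d/n = 93·91/252 = 33.5833; b·c/n = 18·50/252 = 3.5714
OR_MH = (45.9596 + 56.4526 + 33.5833) / (24.8950 + 10.1095 + 3.5714) = 135.9956 / 38.5759 = 3.52540

3.53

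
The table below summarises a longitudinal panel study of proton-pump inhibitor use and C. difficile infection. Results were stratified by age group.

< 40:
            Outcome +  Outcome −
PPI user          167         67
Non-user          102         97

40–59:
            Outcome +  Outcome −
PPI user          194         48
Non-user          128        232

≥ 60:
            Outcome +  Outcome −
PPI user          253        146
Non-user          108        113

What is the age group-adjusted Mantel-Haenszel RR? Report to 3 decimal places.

RR_MH = Σ(aᵢ·n₀ᵢ/nᵢ) / Σ(cᵢ·n₁ᵢ/nᵢ), with n₁ᵢ = aᵢ+bᵢ (exposed), n₀ᵢ = cᵢ+dᵢ (unexposed), nᵢ = n₁ᵢ+n₀ᵢ.
Stratum 1 (< 40): n₁ = 234, n₀ = 199, n = 433; a·n₀/n = 167·199/433 = 76.7506; c·n₁/n = 102·234/433 = 55.1224
Stratum 2 (40–59): n₁ = 242, n₀ = 360, n = 602; a·n₀/n = 194·360/602 = 116.0133; c·n₁/n = 128·242/602 = 51.4551
Stratum 3 (≥ 60): n₁ = 399, n₀ = 221, n = 620; a·n₀/n = 253·221/620 = 90.1823; c·n₁/n = 108·399/620 = 69.5032
RR_MH = (76.7506 + 116.0133 + 90.1823) / (55.1224 + 51.4551 + 69.5032) = 282.9461 / 176.0808 = 1.60691

1.607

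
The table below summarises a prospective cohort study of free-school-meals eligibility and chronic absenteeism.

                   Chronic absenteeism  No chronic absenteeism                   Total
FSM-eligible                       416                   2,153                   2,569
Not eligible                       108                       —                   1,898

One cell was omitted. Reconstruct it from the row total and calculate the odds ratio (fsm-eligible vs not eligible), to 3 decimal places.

The missing cell is in the unexposed row: 1898 − 108 = 1790.
So a = 416, b = 2153, c = 108, d = 1790.
OR = (a·d)/(b·c) = (416 × 1790) / (2153 × 108) = 744640 / 232524 = 3.20242

3.202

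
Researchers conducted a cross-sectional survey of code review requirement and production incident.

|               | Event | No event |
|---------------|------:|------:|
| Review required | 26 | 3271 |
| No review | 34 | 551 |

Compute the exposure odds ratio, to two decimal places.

Cells: a = 26, b = 3271, c = 34, d = 551.
OR = (a·d)/(b·c) = (26 × 551) / (3271 × 34) = 14326 / 111214 = 0.12881
Exposure is associated with lower odds of production incident (OR = 0.13 < 1).

0.13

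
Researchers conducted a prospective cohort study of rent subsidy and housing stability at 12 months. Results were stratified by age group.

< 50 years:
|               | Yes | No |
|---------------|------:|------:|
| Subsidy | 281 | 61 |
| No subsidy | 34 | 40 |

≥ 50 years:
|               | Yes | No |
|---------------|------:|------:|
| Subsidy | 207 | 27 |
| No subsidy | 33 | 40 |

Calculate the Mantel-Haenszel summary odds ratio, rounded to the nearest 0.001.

OR_MH = Σ(aᵢdᵢ/nᵢ) / Σ(bᵢcᵢ/nᵢ), where nᵢ is the stratum total.
Stratum 1 (< 50 years): n = 416; a·d/n = 281·40/416 = 27.0192; b·c/n = 61·34/416 = 4.9856
Stratum 2 (≥ 50 years): n = 307; a·d/n = 207·40/307 = 26.9707; b·c/n = 27·33/307 = 2.9023
OR_MH = (27.0192 + 26.9707) / (4.9856 + 2.9023) = 53.9899 / 7.8879 = 6.84469

6.845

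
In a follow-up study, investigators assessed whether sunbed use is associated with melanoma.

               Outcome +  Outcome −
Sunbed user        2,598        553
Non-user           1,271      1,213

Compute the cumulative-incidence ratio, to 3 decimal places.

1.611

Cells: a = 2598, b = 553, c = 1271, d = 1213.
Risk in exposed = 2598/3151 = 0.82450; risk in unexposed = 1271/2484 = 0.51167.
RR = 0.82450 / 0.51167 = 1.61138
The risk among the exposed is 1.61 times that among the unexposed.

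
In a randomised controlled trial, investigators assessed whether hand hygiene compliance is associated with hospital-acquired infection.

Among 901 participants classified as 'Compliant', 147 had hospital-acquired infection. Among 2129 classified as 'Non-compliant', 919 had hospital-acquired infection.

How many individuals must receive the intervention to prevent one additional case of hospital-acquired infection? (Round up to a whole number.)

4

Risk in treated group = 147/901 = 0.16315; risk in control = 919/2129 = 0.43166.
Absolute risk reduction = 0.43166 − 0.16315 = 0.26851
NNT = 1 / ARR = 1 / 0.26851 = 3.724 → round up → 4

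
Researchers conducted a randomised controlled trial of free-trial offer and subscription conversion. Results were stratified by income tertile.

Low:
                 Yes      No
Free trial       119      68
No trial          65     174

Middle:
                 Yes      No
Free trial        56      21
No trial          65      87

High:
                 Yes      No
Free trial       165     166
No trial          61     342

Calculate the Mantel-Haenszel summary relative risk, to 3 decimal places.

2.497

RR_MH = Σ(aᵢ·n₀ᵢ/nᵢ) / Σ(cᵢ·n₁ᵢ/nᵢ), with n₁ᵢ = aᵢ+bᵢ (exposed), n₀ᵢ = cᵢ+dᵢ (unexposed), nᵢ = n₁ᵢ+n₀ᵢ.
Stratum 1 (Low): n₁ = 187, n₀ = 239, n = 426; a·n₀/n = 119·239/426 = 66.7629; c·n₁/n = 65·187/426 = 28.5329
Stratum 2 (Middle): n₁ = 77, n₀ = 152, n = 229; a·n₀/n = 56·152/229 = 37.1703; c·n₁/n = 65·77/229 = 21.8559
Stratum 3 (High): n₁ = 331, n₀ = 403, n = 734; a·n₀/n = 165·403/734 = 90.5926; c·n₁/n = 61·331/734 = 27.5082
RR_MH = (66.7629 + 37.1703 + 90.5926) / (28.5329 + 21.8559 + 27.5082) = 194.5259 / 77.8969 = 2.49722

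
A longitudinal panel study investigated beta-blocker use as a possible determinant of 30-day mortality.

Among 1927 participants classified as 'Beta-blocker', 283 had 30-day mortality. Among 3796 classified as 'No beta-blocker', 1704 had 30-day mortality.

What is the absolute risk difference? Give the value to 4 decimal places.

From the description: a = 283, b = 1644, c = 1704, d = 2092.
Risk in exposed = 283/1927 = 0.146860; risk in unexposed = 1704/3796 = 0.448894.
Risk difference = 0.146860 − 0.448894 = -0.302033

-0.3020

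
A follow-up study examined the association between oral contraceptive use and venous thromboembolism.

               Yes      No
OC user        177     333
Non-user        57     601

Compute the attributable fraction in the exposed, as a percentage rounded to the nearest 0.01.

Cells: a = 177, b = 333, c = 57, d = 601.
Risk in exposed = 177/510 = 0.34706; risk in unexposed = 57/658 = 0.08663.
RR = 0.34706/0.08663 = 4.00640
AR% = (RR − 1)/RR × 100 = (4.00640 − 1)/4.00640 × 100 = 75.0399%

75.04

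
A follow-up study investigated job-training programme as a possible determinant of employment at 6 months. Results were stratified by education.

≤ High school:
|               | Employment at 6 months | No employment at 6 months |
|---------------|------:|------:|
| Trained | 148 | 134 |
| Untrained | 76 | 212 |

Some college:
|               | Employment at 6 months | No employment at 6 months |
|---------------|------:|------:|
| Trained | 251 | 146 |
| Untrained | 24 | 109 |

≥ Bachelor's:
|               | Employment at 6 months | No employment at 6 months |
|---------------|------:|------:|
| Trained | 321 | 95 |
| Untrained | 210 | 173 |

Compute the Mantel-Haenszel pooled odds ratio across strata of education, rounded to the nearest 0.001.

OR_MH = Σ(aᵢdᵢ/nᵢ) / Σ(bᵢcᵢ/nᵢ), where nᵢ is the stratum total.
Stratum 1 (≤ High school): n = 570; a·d/n = 148·212/570 = 55.0456; b·c/n = 134·76/570 = 17.8667
Stratum 2 (Some college): n = 530; a·d/n = 251·109/530 = 51.6208; b·c/n = 146·24/530 = 6.6113
Stratum 3 (≥ Bachelor's): n = 799; a·d/n = 321·173/799 = 69.5031; b·c/n = 95·210/799 = 24.9687
OR_MH = (55.0456 + 51.6208 + 69.5031) / (17.8667 + 6.6113 + 24.9687) = 176.1695 / 49.4467 = 3.56282

3.563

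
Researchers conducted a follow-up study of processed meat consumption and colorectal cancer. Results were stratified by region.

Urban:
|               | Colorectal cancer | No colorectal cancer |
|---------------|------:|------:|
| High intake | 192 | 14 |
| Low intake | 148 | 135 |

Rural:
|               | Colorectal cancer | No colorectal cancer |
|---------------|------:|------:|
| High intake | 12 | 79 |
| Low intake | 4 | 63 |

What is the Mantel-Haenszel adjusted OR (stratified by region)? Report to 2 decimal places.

OR_MH = Σ(aᵢdᵢ/nᵢ) / Σ(bᵢcᵢ/nᵢ), where nᵢ is the stratum total.
Stratum 1 (Urban): n = 489; a·d/n = 192·135/489 = 53.0061; b·c/n = 14·148/489 = 4.2372
Stratum 2 (Rural): n = 158; a·d/n = 12·63/158 = 4.7848; b·c/n = 79·4/158 = 2.0000
OR_MH = (53.0061 + 4.7848) / (4.2372 + 2.0000) = 57.7909 / 6.2372 = 9.26550

9.27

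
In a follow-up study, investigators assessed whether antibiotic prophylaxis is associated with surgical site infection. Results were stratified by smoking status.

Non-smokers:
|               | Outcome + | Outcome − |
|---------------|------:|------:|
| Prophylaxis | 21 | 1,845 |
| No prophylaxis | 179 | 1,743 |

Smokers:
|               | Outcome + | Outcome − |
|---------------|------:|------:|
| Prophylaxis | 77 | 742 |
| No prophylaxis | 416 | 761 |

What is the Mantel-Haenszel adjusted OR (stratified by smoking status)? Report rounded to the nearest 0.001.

OR_MH = Σ(aᵢdᵢ/nᵢ) / Σ(bᵢcᵢ/nᵢ), where nᵢ is the stratum total.
Stratum 1 (Non-smokers): n = 3788; a·d/n = 21·1743/3788 = 9.6629; b·c/n = 1845·179/3788 = 87.1845
Stratum 2 (Smokers): n = 1996; a·d/n = 77·761/1996 = 29.3572; b·c/n = 742·416/1996 = 154.6453
OR_MH = (9.6629 + 29.3572) / (87.1845 + 154.6453) = 39.0201 / 241.8298 = 0.16135

0.161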